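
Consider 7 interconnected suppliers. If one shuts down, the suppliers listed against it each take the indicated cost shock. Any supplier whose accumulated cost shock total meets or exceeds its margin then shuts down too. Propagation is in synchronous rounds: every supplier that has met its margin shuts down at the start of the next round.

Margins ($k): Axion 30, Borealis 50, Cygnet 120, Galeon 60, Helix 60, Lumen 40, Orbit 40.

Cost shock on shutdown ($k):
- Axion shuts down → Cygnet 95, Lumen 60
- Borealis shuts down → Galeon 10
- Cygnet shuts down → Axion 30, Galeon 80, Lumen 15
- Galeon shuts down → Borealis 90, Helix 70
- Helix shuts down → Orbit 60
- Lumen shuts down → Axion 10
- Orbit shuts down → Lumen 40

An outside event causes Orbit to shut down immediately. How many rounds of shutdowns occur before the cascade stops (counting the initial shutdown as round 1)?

Round 1 — Orbit shuts down (initial).
  Lumen: +40 → 40 ≥ 40
Round 2 — Lumen shuts down.
  Axion: +10 → 10 < 30
No further shutdowns.

2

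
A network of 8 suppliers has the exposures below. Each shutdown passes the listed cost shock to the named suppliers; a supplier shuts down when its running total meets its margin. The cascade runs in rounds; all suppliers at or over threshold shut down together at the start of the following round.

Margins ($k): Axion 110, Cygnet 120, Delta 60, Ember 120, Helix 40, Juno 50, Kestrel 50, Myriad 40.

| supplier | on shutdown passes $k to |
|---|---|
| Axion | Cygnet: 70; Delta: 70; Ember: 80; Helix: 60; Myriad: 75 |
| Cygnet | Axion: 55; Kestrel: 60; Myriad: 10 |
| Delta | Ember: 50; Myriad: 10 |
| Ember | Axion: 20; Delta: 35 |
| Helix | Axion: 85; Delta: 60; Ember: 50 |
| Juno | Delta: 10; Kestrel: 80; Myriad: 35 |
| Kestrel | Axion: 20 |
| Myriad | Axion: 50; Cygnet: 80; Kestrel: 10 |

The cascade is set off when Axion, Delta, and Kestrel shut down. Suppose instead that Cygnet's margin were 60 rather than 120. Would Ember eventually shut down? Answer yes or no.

With Cygnet's margin at 60:
Round 1 — Axion, Delta, Kestrel shut down (initial).
  Cygnet: +70 → 70 ≥ 60
  Ember: +80+50 → 130 ≥ 120
  Helix: +60 → 60 ≥ 40
  Myriad: +75+10 → 85 ≥ 40
Round 2 — Cygnet, Ember, Helix, Myriad shut down.
No further shutdowns.

yes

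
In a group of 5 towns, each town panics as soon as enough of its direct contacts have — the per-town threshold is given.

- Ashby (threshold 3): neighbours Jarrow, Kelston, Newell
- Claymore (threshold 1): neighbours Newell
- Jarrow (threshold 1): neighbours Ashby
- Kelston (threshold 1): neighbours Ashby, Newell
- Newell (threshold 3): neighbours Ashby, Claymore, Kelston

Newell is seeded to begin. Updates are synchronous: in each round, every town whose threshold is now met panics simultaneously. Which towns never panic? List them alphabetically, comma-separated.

Round 1 — Newell panics (initial).
Round 2 — checking thresholds:
  Ashby: 1 of 3 neighbours < 3, not yet.
  Claymore: 1 of 1 neighbours ≥ 1, panics.
  Kelston: 1 of 2 neighbours ≥ 1, panics.
Round 3 — no new panics; cascade stops.

Ashby, Jarrow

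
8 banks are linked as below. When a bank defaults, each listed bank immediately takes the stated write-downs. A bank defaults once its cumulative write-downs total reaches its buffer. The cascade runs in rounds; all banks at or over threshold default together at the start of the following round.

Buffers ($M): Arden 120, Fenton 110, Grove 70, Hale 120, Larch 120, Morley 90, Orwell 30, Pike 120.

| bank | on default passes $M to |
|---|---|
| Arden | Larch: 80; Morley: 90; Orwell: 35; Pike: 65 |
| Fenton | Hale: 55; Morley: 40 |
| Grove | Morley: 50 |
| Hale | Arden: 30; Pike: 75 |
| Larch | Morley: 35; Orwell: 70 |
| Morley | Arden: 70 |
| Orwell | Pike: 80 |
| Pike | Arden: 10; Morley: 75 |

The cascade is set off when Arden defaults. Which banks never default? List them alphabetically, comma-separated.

Round 1 — Arden defaults (initial).
  Larch: +80 → 80 < 120
  Morley: +90 → 90 ≥ 90
  Orwell: +35 → 35 ≥ 30
  Pike: +65 → 65 < 120
Round 2 — Morley, Orwell default.
  Pike: +80 → 145 ≥ 120
Round 3 — Pike defaults.
No further defaults.

Fenton, Grove, Hale, Larch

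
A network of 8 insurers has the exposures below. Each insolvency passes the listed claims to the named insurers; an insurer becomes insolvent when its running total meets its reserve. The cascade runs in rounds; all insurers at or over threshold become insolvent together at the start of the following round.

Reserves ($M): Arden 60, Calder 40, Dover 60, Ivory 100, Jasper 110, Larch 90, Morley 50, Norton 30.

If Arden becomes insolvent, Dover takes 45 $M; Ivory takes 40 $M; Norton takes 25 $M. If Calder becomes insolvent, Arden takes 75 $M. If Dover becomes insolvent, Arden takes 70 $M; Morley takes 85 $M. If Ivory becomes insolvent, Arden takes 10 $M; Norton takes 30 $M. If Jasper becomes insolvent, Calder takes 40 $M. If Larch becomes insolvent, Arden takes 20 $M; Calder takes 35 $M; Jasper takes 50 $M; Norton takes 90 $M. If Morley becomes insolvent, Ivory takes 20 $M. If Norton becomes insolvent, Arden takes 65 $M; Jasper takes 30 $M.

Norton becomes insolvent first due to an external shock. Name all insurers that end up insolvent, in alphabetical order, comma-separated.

Round 1 — Norton becomes insolvent (initial).
  Arden: +65 → 65 ≥ 60
  Jasper: +30 → 30 < 110
Round 2 — Arden becomes insolvent.
  Dover: +45 → 45 < 60
  Ivory: +40 → 40 < 100
No further insolvencies.

Arden, Norton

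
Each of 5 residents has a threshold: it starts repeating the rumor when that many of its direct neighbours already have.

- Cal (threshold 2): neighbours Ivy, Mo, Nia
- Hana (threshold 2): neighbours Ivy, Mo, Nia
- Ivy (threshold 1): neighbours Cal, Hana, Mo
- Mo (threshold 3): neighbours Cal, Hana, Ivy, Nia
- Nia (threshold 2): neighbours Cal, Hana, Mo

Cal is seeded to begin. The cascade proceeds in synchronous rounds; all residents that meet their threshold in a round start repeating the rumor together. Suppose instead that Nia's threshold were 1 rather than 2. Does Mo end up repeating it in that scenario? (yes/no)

With Nia's threshold at 1:
Round 1 — Cal starts repeating the rumor (initial).
Round 2 — checking thresholds:
  Ivy: 1 of 3 neighbours ≥ 1, starts repeating the rumor.
  Mo: 1 of 4 neighbours < 3, below threshold.
  Nia: 1 of 3 neighbours ≥ 1, starts repeating the rumor.
Round 3 — checking thresholds:
  Hana: 2 of 3 neighbours ≥ 2, starts repeating the rumor.
  Mo: 3 of 4 neighbours ≥ 3, starts repeating the rumor.
Round 4 — no new spreads; cascade stops.

yes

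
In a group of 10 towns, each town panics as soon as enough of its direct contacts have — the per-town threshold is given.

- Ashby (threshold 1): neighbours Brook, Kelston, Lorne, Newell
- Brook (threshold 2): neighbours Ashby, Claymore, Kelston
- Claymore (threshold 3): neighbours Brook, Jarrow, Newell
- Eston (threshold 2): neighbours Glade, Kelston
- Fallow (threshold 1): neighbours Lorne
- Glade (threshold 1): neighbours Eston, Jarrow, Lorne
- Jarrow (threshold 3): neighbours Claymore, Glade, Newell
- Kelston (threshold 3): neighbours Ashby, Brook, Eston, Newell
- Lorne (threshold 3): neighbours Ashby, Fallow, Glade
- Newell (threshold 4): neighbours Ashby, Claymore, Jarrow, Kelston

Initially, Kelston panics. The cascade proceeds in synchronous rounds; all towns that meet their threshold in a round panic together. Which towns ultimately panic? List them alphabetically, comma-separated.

Round 1 — Kelston panics (initial).
Round 2 — checking thresholds:
  Ashby: 1 of 4 neighbours ≥ 1, panics.
  Brook: 1 of 3 neighbours < 2, holds.
  Eston: 1 of 2 neighbours < 2, holds.
  Newell: 1 of 4 neighbours < 4, holds.
Round 3 — checking thresholds:
  Brook: 2 of 3 neighbours ≥ 2, panics.
  Eston: 1 of 2 neighbours < 2, holds.
  Lorne: 1 of 3 neighbours < 3, holds.
  Newell: 2 of 4 neighbours < 4, holds.
Round 4 — no new panics; cascade stops.

Ashby, Brook, Kelston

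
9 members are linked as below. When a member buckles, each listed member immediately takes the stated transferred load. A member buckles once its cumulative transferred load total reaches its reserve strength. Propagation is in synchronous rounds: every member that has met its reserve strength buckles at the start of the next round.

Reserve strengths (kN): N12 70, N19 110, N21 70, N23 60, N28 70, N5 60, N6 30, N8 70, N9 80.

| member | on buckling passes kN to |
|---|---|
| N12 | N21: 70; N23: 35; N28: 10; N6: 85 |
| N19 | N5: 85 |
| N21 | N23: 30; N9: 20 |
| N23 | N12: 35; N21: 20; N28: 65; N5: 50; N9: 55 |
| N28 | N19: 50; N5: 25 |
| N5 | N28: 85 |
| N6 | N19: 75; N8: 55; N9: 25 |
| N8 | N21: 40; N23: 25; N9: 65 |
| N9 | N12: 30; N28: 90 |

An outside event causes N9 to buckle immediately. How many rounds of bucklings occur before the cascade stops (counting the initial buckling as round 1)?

2

Round 1 — N9 buckles (initial).
  N12: +30 → 30 < 70
  N28: +90 → 90 ≥ 70
Round 2 — N28 buckles.
  N19: +50 → 50 < 110
  N5: +25 → 25 < 60
No further bucklings.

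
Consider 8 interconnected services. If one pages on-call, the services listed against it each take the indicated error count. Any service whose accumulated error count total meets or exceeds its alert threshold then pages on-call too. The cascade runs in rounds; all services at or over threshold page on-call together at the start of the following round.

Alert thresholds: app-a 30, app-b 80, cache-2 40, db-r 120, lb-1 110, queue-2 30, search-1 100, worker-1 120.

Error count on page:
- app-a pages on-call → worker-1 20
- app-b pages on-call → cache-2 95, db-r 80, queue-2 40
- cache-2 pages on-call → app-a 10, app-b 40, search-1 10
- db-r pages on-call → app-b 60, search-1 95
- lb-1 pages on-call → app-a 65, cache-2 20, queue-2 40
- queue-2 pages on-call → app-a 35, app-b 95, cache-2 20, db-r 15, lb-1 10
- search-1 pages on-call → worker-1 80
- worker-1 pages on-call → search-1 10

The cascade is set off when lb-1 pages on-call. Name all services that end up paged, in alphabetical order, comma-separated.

Round 1 — lb-1 pages on-call (initial).
  app-a: +65 → 65 ≥ 30
  cache-2: +20 → 20 < 40
  queue-2: +40 → 40 ≥ 30
Round 2 — app-a, queue-2 page on-call.
  app-b: +95 → 95 ≥ 80
  cache-2: +20 → 40 ≥ 40
  db-r: +15 → 15 < 120
  worker-1: +20 → 20 < 120
Round 3 — app-b, cache-2 page on-call.
  db-r: +80 → 95 < 120
  search-1: +10 → 10 < 100
No further pages.

app-a, app-b, cache-2, lb-1, queue-2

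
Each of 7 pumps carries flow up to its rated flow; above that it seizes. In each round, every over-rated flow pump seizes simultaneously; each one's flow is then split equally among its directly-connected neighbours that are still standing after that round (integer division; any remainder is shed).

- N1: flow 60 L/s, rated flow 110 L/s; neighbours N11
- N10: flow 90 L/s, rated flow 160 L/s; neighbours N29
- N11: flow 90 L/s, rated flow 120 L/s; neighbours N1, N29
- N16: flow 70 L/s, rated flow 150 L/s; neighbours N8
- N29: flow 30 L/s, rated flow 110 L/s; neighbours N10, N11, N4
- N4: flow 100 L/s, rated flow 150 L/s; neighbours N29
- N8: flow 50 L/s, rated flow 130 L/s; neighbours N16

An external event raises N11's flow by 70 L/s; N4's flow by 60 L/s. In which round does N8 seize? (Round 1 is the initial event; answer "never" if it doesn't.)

Round 1 — N11 at 160 > 120; N4 at 160 > 150. N11, N4 seize.
  N11 sheds 160 L/s to N1, N29: 80 each.
    N1: 60+80 = 140 > 110
    N29: 30+80 = 110 ≤ 110
  N4 sheds 160 L/s to N29: 160 each.
    N29: 110+160 = 270 > 110
Round 2 — N1, N29 seize.
  N1 sheds 140 L/s: no online neighbours, lost.
  N29 sheds 270 L/s to N10: 270 each.
    N10: 90+270 = 360 > 160
Round 3 — N10 seizes.
  N10 sheds 360 L/s: no online neighbours, lost.
No further seizures.

never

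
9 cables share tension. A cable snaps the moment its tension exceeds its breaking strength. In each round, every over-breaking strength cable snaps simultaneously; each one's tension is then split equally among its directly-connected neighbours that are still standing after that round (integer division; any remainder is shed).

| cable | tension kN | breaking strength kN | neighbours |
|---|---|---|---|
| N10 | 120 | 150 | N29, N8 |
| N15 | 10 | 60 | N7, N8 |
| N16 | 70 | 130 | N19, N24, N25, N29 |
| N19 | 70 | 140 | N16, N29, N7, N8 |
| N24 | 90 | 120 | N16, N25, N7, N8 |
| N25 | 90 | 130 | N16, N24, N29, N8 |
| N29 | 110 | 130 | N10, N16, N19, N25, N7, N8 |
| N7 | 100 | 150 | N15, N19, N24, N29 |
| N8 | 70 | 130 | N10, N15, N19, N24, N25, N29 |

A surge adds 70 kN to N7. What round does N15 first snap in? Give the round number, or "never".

4

Round 1 — N7 at 170 > 150. N7 snaps.
  N7 sheds 170 kN to N15, N19, N24, N29: 42 each (2 lost).
    N15: 10+42 = 52 ≤ 60
    N19: 70+42 = 112 ≤ 140
    N24: 90+42 = 132 > 120
    N29: 110+42 = 152 > 130
Round 2 — N24, N29 snap.
  N24 sheds 132 kN to N16, N25, N8: 44 each.
    N16: 70+44 = 114 ≤ 130
    N25: 90+44 = 134 > 130
    N8: 70+44 = 114 ≤ 130
  N29 sheds 152 kN to N10, N16, N19, N25, N8: 30 each (2 lost).
    N10: 120+30 = 150 ≤ 150
    N16: 114+30 = 144 > 130
    N19: 112+30 = 142 > 140
    N25: 134+30 = 164 > 130
    N8: 114+30 = 144 > 130
Round 3 — N16, N19, N25, N8 snap.
  N16 sheds 144 kN: no online neighbours, lost.
  N19 sheds 142 kN: no online neighbours, lost.
  N25 sheds 164 kN: no online neighbours, lost.
  N8 sheds 144 kN to N10, N15: 72 each.
    N10: 150+72 = 222 > 150
    N15: 52+72 = 124 > 60
Round 4 — N10, N15 snap.
  N10 sheds 222 kN: no online neighbours, lost.
  N15 sheds 124 kN: no online neighbours, lost.
No further breaks.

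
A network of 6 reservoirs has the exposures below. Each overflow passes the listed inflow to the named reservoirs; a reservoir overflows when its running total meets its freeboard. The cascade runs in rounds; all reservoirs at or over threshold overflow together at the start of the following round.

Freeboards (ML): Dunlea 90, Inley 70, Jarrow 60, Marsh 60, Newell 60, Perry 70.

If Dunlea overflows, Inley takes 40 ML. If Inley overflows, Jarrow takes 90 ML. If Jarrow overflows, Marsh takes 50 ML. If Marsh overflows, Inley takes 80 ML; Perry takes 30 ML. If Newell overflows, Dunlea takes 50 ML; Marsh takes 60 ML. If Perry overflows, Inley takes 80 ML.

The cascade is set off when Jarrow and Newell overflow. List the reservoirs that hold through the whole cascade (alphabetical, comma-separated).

Round 1 — Jarrow, Newell overflow (initial).
  Dunlea: +50 → 50 < 90
  Marsh: +50+60 → 110 ≥ 60
Round 2 — Marsh overflows.
  Inley: +80 → 80 ≥ 70
  Perry: +30 → 30 < 70
Round 3 — Inley overflows.
No further overflows.

Dunlea, Perry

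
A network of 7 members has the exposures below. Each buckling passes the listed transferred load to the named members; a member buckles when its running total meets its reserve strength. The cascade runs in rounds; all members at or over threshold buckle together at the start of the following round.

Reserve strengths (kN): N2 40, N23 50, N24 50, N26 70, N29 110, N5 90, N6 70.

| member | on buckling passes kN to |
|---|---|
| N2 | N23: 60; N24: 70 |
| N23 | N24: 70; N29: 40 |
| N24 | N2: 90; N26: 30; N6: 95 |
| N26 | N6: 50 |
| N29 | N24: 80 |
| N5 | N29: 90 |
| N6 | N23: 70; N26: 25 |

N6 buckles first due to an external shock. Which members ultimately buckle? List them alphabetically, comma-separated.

Round 1 — N6 buckles (initial).
  N23: +70 → 70 ≥ 50
  N26: +25 → 25 < 70
Round 2 — N23 buckles.
  N24: +70 → 70 ≥ 50
  N29: +40 → 40 < 110
Round 3 — N24 buckles.
  N2: +90 → 90 ≥ 40
  N26: +30 → 55 < 70
Round 4 — N2 buckles.
No further bucklings.

N2, N23, N24, N6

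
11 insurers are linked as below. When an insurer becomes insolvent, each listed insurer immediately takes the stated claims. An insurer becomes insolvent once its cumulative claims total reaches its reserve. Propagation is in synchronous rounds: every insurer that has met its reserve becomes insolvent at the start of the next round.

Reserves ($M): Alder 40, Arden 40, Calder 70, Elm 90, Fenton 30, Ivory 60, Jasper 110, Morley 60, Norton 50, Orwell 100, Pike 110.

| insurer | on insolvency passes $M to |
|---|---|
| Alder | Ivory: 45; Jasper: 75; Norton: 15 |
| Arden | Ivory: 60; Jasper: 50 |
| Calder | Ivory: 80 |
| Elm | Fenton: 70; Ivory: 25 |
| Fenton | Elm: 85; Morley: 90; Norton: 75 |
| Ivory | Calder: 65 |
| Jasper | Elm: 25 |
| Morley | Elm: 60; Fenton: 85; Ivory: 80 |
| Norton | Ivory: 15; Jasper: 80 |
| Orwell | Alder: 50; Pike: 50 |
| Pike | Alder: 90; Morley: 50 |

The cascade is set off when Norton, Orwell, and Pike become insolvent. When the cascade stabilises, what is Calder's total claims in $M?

65

Round 1 — Norton, Orwell, Pike become insolvent (initial).
  Alder: +50+90 → 140 ≥ 40
  Ivory: +15 → 15 < 60
  Jasper: +80 → 80 < 110
  Morley: +50 → 50 < 60
Round 2 — Alder becomes insolvent.
  Ivory: +45 → 60 ≥ 60
  Jasper: +75 → 155 ≥ 110
Round 3 — Ivory, Jasper become insolvent.
  Calder: +65 → 65 < 70
  Elm: +25 → 25 < 90
No further insolvencies.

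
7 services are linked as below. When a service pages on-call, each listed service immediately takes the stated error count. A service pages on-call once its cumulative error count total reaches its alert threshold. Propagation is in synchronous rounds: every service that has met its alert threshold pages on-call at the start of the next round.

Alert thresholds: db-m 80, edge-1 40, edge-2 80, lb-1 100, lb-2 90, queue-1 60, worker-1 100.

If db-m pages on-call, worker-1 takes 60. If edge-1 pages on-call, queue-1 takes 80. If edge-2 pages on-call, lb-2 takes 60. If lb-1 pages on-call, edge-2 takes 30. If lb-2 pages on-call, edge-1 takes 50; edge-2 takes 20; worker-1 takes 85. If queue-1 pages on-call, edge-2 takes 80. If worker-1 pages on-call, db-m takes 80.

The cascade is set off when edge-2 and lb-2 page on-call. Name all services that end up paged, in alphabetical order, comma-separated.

Round 1 — edge-2, lb-2 page on-call (initial).
  edge-1: +50 → 50 ≥ 40
  worker-1: +85 → 85 < 100
Round 2 — edge-1 pages on-call.
  queue-1: +80 → 80 ≥ 60
Round 3 — queue-1 pages on-call.
No further pages.

edge-1, edge-2, lb-2, queue-1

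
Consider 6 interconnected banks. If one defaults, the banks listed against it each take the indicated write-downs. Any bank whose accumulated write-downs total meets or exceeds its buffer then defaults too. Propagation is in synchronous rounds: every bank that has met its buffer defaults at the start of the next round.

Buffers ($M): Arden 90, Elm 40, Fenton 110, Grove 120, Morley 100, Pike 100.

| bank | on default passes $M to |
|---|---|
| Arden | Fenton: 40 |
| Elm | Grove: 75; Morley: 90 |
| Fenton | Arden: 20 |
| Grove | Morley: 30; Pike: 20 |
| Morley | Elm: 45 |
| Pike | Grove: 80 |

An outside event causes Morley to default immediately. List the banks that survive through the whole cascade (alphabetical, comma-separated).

Round 1 — Morley defaults (initial).
  Elm: +45 → 45 ≥ 40
Round 2 — Elm defaults.
  Grove: +75 → 75 < 120
No further defaults.

Arden, Fenton, Grove, Pike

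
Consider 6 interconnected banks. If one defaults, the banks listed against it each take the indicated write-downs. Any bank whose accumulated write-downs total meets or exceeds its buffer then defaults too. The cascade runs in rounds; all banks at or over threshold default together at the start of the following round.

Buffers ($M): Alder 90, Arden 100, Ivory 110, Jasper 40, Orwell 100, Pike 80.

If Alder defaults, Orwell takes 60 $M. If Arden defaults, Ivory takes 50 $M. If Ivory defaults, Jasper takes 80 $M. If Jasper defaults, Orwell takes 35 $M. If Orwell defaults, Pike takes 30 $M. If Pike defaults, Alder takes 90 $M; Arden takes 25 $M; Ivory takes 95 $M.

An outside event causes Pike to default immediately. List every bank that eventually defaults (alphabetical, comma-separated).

Round 1 — Pike defaults (initial).
  Alder: +90 → 90 ≥ 90
  Arden: +25 → 25 < 100
  Ivory: +95 → 95 < 110
Round 2 — Alder defaults.
  Orwell: +60 → 60 < 100
No further defaults.

Alder, Pike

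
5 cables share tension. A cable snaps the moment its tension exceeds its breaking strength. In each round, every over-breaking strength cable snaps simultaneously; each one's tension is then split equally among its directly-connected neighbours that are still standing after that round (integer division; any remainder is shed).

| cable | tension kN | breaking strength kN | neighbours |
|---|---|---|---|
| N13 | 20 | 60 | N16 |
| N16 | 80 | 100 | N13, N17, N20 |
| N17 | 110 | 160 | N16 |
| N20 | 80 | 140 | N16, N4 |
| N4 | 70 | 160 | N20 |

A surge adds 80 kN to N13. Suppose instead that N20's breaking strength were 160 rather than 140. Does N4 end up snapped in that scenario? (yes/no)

With N20's breaking strength at 160:
Round 1 — N13 at 100 > 60. N13 snaps.
  N13 sheds 100 kN to N16: 100 each.
    N16: 80+100 = 180 > 100
Round 2 — N16 snaps.
  N16 sheds 180 kN to N17, N20: 90 each.
    N17: 110+90 = 200 > 160
    N20: 80+90 = 170 > 160
Round 3 — N17, N20 snap.
  N17 sheds 200 kN: no online neighbours, lost.
  N20 sheds 170 kN to N4: 170 each.
    N4: 70+170 = 240 > 160
Round 4 — N4 snaps.
  N4 sheds 240 kN: no online neighbours, lost.
No further breaks.

yes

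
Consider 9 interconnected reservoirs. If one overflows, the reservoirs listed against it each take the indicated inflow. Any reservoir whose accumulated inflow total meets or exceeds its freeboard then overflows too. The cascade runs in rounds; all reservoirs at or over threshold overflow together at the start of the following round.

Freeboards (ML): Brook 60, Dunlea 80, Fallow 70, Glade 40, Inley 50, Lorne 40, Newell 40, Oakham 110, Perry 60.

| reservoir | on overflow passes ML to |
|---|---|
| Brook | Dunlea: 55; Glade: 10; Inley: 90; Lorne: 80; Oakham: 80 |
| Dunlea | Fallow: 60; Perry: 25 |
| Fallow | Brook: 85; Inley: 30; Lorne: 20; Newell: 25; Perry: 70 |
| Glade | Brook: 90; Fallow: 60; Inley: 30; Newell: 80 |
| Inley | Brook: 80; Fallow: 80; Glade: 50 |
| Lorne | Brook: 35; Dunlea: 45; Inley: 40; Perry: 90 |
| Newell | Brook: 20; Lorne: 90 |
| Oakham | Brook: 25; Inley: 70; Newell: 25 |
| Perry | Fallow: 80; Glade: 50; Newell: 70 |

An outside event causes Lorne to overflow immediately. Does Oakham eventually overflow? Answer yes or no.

no

Round 1 — Lorne overflows (initial).
  Brook: +35 → 35 < 60
  Dunlea: +45 → 45 < 80
  Inley: +40 → 40 < 50
  Perry: +90 → 90 ≥ 60
Round 2 — Perry overflows.
  Fallow: +80 → 80 ≥ 70
  Glade: +50 → 50 ≥ 40
  Newell: +70 → 70 ≥ 40
Round 3 — Fallow, Glade, Newell overflow.
  Brook: +85+90+20 → 230 ≥ 60
  Inley: +30+30 → 100 ≥ 50
Round 4 — Brook, Inley overflow.
  Dunlea: +55 → 100 ≥ 80
  Oakham: +80 → 80 < 110
Round 5 — Dunlea overflows.
No further overflows.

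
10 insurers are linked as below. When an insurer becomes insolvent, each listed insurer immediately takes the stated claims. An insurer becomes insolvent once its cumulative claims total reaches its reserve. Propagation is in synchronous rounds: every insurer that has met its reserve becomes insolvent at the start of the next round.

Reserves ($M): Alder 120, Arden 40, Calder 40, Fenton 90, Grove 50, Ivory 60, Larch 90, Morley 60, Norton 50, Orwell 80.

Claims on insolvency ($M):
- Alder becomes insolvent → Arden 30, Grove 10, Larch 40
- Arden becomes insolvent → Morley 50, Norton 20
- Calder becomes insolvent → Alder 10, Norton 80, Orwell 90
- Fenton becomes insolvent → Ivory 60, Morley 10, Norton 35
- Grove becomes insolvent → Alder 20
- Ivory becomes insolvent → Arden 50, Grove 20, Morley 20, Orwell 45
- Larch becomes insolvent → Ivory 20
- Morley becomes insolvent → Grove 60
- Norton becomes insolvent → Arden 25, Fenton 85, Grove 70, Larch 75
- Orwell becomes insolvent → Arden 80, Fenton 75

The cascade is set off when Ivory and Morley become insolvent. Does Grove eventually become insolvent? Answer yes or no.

yes

Round 1 — Ivory, Morley become insolvent (initial).
  Arden: +50 → 50 ≥ 40
  Grove: +20+60 → 80 ≥ 50
  Orwell: +45 → 45 < 80
Round 2 — Arden, Grove become insolvent.
  Alder: +20 → 20 < 120
  Norton: +20 → 20 < 50
No further insolvencies.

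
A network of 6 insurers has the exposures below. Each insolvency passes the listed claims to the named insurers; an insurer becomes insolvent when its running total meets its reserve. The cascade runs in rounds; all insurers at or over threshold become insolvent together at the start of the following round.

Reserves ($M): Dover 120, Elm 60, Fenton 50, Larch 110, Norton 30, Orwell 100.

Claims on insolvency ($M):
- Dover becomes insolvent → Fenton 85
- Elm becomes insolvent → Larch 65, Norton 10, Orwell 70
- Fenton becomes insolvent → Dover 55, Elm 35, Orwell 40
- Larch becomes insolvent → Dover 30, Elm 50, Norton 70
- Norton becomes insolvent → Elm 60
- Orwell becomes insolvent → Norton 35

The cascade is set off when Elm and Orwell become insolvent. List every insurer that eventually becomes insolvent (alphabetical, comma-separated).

Round 1 — Elm, Orwell become insolvent (initial).
  Larch: +65 → 65 < 110
  Norton: +10+35 → 45 ≥ 30
Round 2 — Norton becomes insolvent.
No further insolvencies.

Elm, Norton, Orwell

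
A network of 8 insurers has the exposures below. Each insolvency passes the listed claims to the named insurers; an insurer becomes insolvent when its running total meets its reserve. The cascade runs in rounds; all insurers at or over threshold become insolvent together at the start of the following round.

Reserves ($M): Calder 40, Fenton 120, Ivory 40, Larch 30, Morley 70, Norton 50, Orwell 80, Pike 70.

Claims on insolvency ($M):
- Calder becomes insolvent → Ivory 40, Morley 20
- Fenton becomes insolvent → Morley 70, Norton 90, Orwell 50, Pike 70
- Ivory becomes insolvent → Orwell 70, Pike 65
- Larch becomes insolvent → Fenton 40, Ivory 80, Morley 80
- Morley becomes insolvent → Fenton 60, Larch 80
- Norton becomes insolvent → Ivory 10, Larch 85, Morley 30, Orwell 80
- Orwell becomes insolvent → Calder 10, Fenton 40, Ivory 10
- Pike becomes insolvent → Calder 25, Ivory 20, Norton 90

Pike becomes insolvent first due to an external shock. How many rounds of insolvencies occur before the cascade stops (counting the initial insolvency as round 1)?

Round 1 — Pike becomes insolvent (initial).
  Calder: +25 → 25 < 40
  Ivory: +20 → 20 < 40
  Norton: +90 → 90 ≥ 50
Round 2 — Norton becomes insolvent.
  Ivory: +10 → 30 < 40
  Larch: +85 → 85 ≥ 30
  Morley: +30 → 30 < 70
  Orwell: +80 → 80 ≥ 80
Round 3 — Larch, Orwell become insolvent.
  Calder: +10 → 35 < 40
  Fenton: +40+40 → 80 < 120
  Ivory: +80+10 → 120 ≥ 40
  Morley: +80 → 110 ≥ 70
Round 4 — Ivory, Morley become insolvent.
  Fenton: +60 → 140 ≥ 120
Round 5 — Fenton becomes insolvent.
No further insolvencies.

5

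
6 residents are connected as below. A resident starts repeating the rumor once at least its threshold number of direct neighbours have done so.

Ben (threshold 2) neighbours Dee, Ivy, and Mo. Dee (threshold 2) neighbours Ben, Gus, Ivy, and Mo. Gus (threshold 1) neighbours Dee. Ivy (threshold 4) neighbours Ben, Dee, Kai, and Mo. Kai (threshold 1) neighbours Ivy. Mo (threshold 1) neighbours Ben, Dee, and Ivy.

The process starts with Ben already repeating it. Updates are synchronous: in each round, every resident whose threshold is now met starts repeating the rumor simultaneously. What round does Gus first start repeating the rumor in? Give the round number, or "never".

4

Round 1 — Ben starts repeating the rumor (initial).
Round 2 — checking thresholds:
  Dee: 1 of 4 neighbours < 2, not yet.
  Ivy: 1 of 4 neighbours < 4, not yet.
  Mo: 1 of 3 neighbours ≥ 1, starts repeating the rumor.
Round 3 — checking thresholds:
  Dee: 2 of 4 neighbours ≥ 2, starts repeating the rumor.
  Ivy: 2 of 4 neighbours < 4, not yet.
Round 4 — checking thresholds:
  Gus: 1 of 1 neighbours ≥ 1, starts repeating the rumor.
  Ivy: 3 of 4 neighbours < 4, not yet.
Round 5 — no new spreads; cascade stops.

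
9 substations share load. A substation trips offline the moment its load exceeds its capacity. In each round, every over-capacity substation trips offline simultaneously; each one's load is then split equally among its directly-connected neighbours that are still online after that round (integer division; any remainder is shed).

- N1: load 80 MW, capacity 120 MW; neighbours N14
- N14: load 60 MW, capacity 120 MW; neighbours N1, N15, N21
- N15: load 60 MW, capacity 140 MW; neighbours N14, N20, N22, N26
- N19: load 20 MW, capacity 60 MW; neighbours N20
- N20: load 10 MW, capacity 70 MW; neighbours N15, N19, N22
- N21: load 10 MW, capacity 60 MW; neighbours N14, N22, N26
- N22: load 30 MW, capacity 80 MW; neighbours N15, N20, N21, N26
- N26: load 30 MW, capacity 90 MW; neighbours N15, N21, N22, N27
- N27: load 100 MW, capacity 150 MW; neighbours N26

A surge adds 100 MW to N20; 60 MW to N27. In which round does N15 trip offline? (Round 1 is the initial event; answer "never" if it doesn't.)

3

Round 1 — N20 at 110 > 70; N27 at 160 > 150. N20, N27 trip offline.
  N20 sheds 110 MW to N15, N19, N22: 36 each (2 lost).
    N15: 60+36 = 96 ≤ 140
    N19: 20+36 = 56 ≤ 60
    N22: 30+36 = 66 ≤ 80
  N27 sheds 160 MW to N26: 160 each.
    N26: 30+160 = 190 > 90
Round 2 — N26 trips offline.
  N26 sheds 190 MW to N15, N21, N22: 63 each (1 lost).
    N15: 96+63 = 159 > 140
    N21: 10+63 = 73 > 60
    N22: 66+63 = 129 > 80
Round 3 — N15, N21, N22 trip offline.
  N15 sheds 159 MW to N14: 159 each.
    N14: 60+159 = 219 > 120
  N21 sheds 73 MW to N14: 73 each.
    N14: 219+73 = 292 > 120
  N22 sheds 129 MW: no online neighbours, lost.
Round 4 — N14 trips offline.
  N14 sheds 292 MW to N1: 292 each.
    N1: 80+292 = 372 > 120
Round 5 — N1 trips offline.
  N1 sheds 372 MW: no online neighbours, lost.
No further trips.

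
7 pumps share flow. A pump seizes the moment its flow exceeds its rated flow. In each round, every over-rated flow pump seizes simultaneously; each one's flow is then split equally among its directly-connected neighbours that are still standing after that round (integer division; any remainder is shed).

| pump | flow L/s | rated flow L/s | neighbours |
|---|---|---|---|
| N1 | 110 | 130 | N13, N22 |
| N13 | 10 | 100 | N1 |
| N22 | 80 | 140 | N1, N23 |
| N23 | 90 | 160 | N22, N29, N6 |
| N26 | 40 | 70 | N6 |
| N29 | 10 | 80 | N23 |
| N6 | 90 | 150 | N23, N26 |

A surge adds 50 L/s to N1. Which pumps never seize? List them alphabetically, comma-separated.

N13

Round 1 — N1 at 160 > 130. N1 seizes.
  N1 sheds 160 L/s to N13, N22: 80 each.
    N13: 10+80 = 90 ≤ 100
    N22: 80+80 = 160 > 140
Round 2 — N22 seizes.
  N22 sheds 160 L/s to N23: 160 each.
    N23: 90+160 = 250 > 160
Round 3 — N23 seizes.
  N23 sheds 250 L/s to N29, N6: 125 each.
    N29: 10+125 = 135 > 80
    N6: 90+125 = 215 > 150
Round 4 — N29, N6 seize.
  N29 sheds 135 L/s: no online neighbours, lost.
  N6 sheds 215 L/s to N26: 215 each.
    N26: 40+215 = 255 > 70
Round 5 — N26 seizes.
  N26 sheds 255 L/s: no online neighbours, lost.
No further seizures.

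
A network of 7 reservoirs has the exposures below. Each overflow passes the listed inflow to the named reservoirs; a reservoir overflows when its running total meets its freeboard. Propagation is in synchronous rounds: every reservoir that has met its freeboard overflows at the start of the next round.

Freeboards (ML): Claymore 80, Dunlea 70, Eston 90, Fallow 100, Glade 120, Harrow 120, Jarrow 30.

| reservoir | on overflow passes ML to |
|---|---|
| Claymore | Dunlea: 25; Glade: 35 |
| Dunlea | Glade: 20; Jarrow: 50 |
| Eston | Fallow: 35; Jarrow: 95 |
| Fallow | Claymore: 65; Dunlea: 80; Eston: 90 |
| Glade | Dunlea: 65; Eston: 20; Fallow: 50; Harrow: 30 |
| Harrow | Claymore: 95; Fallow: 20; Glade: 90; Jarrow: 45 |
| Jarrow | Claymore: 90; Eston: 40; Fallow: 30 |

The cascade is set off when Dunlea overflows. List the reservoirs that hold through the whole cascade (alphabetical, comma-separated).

Eston, Fallow, Glade, Harrow

Round 1 — Dunlea overflows (initial).
  Glade: +20 → 20 < 120
  Jarrow: +50 → 50 ≥ 30
Round 2 — Jarrow overflows.
  Claymore: +90 → 90 ≥ 80
  Eston: +40 → 40 < 90
  Fallow: +30 → 30 < 100
Round 3 — Claymore overflows.
  Glade: +35 → 55 < 120
No further overflows.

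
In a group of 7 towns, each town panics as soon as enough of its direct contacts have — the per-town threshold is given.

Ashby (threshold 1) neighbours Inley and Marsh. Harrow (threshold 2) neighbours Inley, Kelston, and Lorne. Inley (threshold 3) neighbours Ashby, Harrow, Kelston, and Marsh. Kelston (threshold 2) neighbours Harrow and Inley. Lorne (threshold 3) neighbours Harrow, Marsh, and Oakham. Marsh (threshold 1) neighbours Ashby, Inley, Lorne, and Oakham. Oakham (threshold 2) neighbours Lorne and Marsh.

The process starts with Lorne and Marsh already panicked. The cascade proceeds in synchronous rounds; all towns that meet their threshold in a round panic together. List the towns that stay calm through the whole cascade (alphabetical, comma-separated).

Harrow, Inley, Kelston

Round 1 — Lorne, Marsh panic (initial).
Round 2 — checking thresholds:
  Ashby: 1 of 2 neighbours ≥ 1, panics.
  Harrow: 1 of 3 neighbours < 2, below threshold.
  Inley: 1 of 4 neighbours < 3, below threshold.
  Oakham: 2 of 2 neighbours ≥ 2, panics.
Round 3 — no new panics; cascade stops.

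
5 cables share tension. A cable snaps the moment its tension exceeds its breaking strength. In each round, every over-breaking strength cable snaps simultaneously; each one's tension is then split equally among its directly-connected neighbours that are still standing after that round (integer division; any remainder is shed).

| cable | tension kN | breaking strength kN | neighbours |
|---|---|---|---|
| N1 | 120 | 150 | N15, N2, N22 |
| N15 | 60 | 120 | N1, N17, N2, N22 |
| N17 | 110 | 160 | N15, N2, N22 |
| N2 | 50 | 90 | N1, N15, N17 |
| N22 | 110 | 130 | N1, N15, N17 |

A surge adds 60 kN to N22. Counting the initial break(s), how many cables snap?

Round 1 — N22 at 170 > 130. N22 snaps.
  N22 sheds 170 kN to N1, N15, N17: 56 each (2 lost).
    N1: 120+56 = 176 > 150
    N15: 60+56 = 116 ≤ 120
    N17: 110+56 = 166 > 160
Round 2 — N1, N17 snap.
  N1 sheds 176 kN to N15, N2: 88 each.
    N15: 116+88 = 204 > 120
    N2: 50+88 = 138 > 90
  N17 sheds 166 kN to N15, N2: 83 each.
    N15: 204+83 = 287 > 120
    N2: 138+83 = 221 > 90
Round 3 — N15, N2 snap.
  N15 sheds 287 kN: no online neighbours, lost.
  N2 sheds 221 kN: no online neighbours, lost.
No further breaks.

5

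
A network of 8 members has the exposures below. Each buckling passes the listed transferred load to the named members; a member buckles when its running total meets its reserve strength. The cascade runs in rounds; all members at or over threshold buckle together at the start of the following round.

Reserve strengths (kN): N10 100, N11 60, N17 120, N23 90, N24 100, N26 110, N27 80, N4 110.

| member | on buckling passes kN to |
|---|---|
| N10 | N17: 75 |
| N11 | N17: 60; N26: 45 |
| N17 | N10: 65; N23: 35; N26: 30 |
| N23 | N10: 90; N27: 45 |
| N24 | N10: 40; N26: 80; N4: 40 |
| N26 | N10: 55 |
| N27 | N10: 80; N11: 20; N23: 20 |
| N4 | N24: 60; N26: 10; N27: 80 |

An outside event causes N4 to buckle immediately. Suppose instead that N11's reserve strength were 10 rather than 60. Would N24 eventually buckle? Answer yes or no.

With N11's reserve strength at 10:
Round 1 — N4 buckles (initial).
  N24: +60 → 60 < 100
  N26: +10 → 10 < 110
  N27: +80 → 80 ≥ 80
Round 2 — N27 buckles.
  N10: +80 → 80 < 100
  N11: +20 → 20 ≥ 10
  N23: +20 → 20 < 90
Round 3 — N11 buckles.
  N17: +60 → 60 < 120
  N26: +45 → 55 < 110
No further bucklings.

no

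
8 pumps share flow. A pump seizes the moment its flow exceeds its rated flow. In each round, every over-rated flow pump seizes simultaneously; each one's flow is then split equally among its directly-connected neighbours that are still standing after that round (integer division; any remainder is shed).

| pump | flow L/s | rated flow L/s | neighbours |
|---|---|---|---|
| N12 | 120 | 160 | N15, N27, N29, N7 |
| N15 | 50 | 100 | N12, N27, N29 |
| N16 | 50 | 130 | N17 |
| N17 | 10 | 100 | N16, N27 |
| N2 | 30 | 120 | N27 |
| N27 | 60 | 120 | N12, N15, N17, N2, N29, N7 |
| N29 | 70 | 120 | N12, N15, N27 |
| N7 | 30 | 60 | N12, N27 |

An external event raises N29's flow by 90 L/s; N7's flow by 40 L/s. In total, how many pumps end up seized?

Round 1 — N29 at 160 > 120; N7 at 70 > 60. N29, N7 seize.
  N29 sheds 160 L/s to N12, N15, N27: 53 each (1 lost).
    N12: 120+53 = 173 > 160
    N15: 50+53 = 103 > 100
    N27: 60+53 = 113 ≤ 120
  N7 sheds 70 L/s to N12, N27: 35 each.
    N12: 173+35 = 208 > 160
    N27: 113+35 = 148 > 120
Round 2 — N12, N15, N27 seize.
  N12 sheds 208 L/s: no online neighbours, lost.
  N15 sheds 103 L/s: no online neighbours, lost.
  N27 sheds 148 L/s to N17, N2: 74 each.
    N17: 10+74 = 84 ≤ 100
    N2: 30+74 = 104 ≤ 120
No further seizures.

5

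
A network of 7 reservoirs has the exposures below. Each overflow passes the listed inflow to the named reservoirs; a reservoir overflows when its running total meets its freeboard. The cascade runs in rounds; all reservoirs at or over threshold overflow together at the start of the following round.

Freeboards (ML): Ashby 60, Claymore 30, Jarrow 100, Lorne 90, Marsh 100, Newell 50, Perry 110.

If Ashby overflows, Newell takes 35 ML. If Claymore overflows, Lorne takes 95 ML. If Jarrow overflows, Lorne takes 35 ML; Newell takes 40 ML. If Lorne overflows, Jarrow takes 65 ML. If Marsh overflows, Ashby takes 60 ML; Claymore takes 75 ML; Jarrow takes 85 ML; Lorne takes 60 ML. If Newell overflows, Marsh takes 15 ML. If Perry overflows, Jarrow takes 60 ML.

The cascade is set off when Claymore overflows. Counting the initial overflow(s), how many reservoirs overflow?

Round 1 — Claymore overflows (initial).
  Lorne: +95 → 95 ≥ 90
Round 2 — Lorne overflows.
  Jarrow: +65 → 65 < 100
No further overflows.

2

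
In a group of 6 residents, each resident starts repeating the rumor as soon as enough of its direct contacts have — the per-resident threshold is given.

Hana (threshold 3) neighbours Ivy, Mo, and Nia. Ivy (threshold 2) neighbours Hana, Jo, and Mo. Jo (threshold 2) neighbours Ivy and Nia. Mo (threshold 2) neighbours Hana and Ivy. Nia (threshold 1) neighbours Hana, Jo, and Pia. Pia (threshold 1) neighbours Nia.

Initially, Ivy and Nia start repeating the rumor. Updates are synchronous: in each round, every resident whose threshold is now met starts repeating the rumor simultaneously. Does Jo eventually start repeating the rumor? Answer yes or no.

Round 1 — Ivy, Nia start repeating the rumor (initial).
Round 2 — checking thresholds:
  Hana: 2 of 3 neighbours < 3, below threshold.
  Jo: 2 of 2 neighbours ≥ 2, starts repeating the rumor.
  Mo: 1 of 2 neighbours < 2, below threshold.
  Pia: 1 of 1 neighbours ≥ 1, starts repeating the rumor.
Round 3 — no new spreads; cascade stops.

yes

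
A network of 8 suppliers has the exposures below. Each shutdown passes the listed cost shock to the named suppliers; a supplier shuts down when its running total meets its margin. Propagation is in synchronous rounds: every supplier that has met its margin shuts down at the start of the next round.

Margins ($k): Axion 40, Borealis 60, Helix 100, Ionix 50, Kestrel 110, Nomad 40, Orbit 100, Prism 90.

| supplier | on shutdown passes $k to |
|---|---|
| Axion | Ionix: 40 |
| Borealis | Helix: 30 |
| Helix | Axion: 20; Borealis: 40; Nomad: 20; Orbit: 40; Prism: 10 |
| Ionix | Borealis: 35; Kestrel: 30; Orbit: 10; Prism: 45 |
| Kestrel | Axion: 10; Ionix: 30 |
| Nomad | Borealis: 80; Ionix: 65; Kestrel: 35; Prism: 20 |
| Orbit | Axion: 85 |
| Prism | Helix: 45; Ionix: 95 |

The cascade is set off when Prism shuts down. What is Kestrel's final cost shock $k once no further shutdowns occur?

30

Round 1 — Prism shuts down (initial).
  Helix: +45 → 45 < 100
  Ionix: +95 → 95 ≥ 50
Round 2 — Ionix shuts down.
  Borealis: +35 → 35 < 60
  Kestrel: +30 → 30 < 110
  Orbit: +10 → 10 < 100
No further shutdowns.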